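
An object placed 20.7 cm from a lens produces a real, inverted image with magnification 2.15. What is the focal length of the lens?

f = 14.1 cm (converging)

m = −d_i/d_o ⇒ d_i = −m·d_o = −(-2.15)·(20.7) = 44.50 cm.
1/f = 1/d_o + 1/d_i = 1/(20.7) + 1/(44.50) = 0.07078, so f = 14.1 cm.
Since f is positive, the lens is converging.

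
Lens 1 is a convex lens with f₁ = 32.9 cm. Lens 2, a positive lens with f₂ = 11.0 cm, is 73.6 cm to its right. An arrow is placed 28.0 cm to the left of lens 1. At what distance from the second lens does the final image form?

Lens 1: 1/d_i1 = 1/f₁ − 1/d_o1 = 1/(32.9) − 1/(28.0) = -0.005319, so d_i1 = -188.0 cm.
The intermediate image is 188.0 cm to the left of lens 1 (virtual), which is 73.6 − (-188.0) = 261.6 cm to the left of lens 2, so d_o2 = +261.6 cm.
Lens 2: 1/d_i2 = 1/f₂ − 1/d_o2 = 1/(11.0) − 1/(261.6) = 0.08709, so d_i2 = 11.5 cm.
The final image is real, 11.5 cm to the right of lens 2 (overall magnification ≈ -0.29).

11.5 cm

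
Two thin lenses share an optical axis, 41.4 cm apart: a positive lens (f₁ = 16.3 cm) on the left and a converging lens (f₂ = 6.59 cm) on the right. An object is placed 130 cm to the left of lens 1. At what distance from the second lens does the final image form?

Lens 1: 1/d_i1 = 1/f₁ − 1/d_o1 = 1/(16.3) − 1/(130) = 0.05366, so d_i1 = 18.64 cm.
The intermediate image is 18.64 cm to the right of lens 1, which is 41.4 − (18.64) = 22.76 cm to the left of lens 2, so d_o2 = +22.76 cm.
Lens 2: 1/d_i2 = 1/f₂ − 1/d_o2 = 1/(6.59) − 1/(22.76) = 0.1078, so d_i2 = 9.28 cm.
The final image is real, 9.28 cm to the right of lens 2 (overall magnification ≈ 0.058).

9.28 cm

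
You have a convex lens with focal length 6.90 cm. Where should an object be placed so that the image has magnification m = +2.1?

3.61 cm

m = −d_i/d_o ⇒ d_i = −m·d_o.
1/f = 1/d_o + 1/d_i = 1/d_o − 1/(m·d_o) = (1 − 1/m)/d_o, so d_o = f(1 − 1/m) = (6.900)(1 − 1/(+2.1)) = 3.61 cm.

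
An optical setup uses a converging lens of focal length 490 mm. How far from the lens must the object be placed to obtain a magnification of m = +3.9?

364 mm

m = −d_i/d_o ⇒ d_i = −m·d_o.
1/f = 1/d_o + 1/d_i = 1/d_o − 1/(m·d_o) = (1 − 1/m)/d_o, so d_o = f(1 − 1/m) = (490.0)(1 − 1/(+3.9)) = 364 mm.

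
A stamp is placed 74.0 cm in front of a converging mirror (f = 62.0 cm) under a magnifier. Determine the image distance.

Mirror equation: 1/q = 1/f − 1/p = 1/(62.00) − 1/(74.0) = 0.01613 − 0.01351 = 0.002616, so q = 382 cm.
The image is real, inverted and enlarged, in front of the mirror.

382 cm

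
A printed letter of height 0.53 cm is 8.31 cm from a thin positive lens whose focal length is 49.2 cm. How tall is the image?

1/d_i = 1/f − 1/d_o = 1/(49.20) − 1/(8.31) = -0.1000, so d_i = -9.999 cm.
m = −d_i/d_o = +1.203.
|h_i| = |m|·h_o = 1.203 × 0.53 = 0.638 cm. The image is virtual, upright and enlarged, on the same side as the object.

0.638 cm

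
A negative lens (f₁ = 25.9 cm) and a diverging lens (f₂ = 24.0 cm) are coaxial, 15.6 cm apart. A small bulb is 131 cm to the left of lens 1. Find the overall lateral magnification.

m = +0.0647

f₁ = −25.9 cm (diverging).
Lens 1: 1/d_i1 = 1/(-25.9) − 1/(131) = -0.04624, so d_i1 = -21.62 cm; m₁ = −d_i1/d_o1 = +0.1650.
d_o2 = 15.6 − (-21.62) = 37.22 cm.
f₂ = −24.0 cm (diverging).
Lens 2: 1/d_i2 = 1/(-24.0) − 1/(37.22) = -0.06853, so d_i2 = -14.59 cm; m₂ = −d_i2/d_o2 = +0.3920.
m = m₁·m₂ = (+0.1650)(+0.3920) = +0.0647.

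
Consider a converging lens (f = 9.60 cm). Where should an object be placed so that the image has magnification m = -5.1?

m = −d_i/d_o ⇒ d_i = −m·d_o.
1/f = 1/d_o + 1/d_i = 1/d_o − 1/(m·d_o) = (1 − 1/m)/d_o, so d_o = f(1 − 1/m) = (9.600)(1 − 1/(-5.1)) = 11.5 cm.

11.5 cm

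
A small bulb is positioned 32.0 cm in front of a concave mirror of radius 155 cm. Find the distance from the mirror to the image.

54.5 cm

f = R/2 = 155/2 = 77.50 cm.
Mirror equation: 1/v = 1/f − 1/u = 1/(77.50) − 1/(32.0) = 0.01290 − 0.03125 = -0.01835, so v = -54.5 cm.
The image is virtual, upright and enlarged, behind the mirror.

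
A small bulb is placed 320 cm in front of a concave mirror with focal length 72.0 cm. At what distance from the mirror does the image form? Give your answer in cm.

Mirror equation: 1/v = 1/f − 1/u = 1/(72.00) − 1/(320) = 0.01389 − 0.003125 = 0.01076, so v = 92.9 cm.
The image is real, inverted and reduced, in front of the mirror.

92.9 cm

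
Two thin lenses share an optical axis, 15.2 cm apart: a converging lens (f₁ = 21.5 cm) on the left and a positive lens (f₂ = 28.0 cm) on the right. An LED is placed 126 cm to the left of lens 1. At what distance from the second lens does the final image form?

7.75 cm

Lens 1: 1/d_i1 = 1/f₁ − 1/d_o1 = 1/(21.5) − 1/(126) = 0.03858, so d_i1 = 25.92 cm.
The intermediate image is 25.92 cm to the right of lens 1, which lies 10.72 cm to the right of lens 2 — a virtual object — so d_o2 = −10.72 cm.
Lens 2: 1/d_i2 = 1/f₂ − 1/d_o2 = 1/(28.0) − 1/(-10.72) = 0.1290, so d_i2 = 7.75 cm.
The final image is real, 7.75 cm to the right of lens 2 (overall magnification ≈ -0.15).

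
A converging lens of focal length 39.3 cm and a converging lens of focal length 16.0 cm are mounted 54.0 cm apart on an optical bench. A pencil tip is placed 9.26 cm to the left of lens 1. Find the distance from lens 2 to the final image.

Lens 1: 1/d_i1 = 1/f₁ − 1/d_o1 = 1/(39.3) − 1/(9.26) = -0.08255, so d_i1 = -12.11 cm.
The intermediate image is 12.11 cm to the left of lens 1 (virtual), which is 54.0 − (-12.11) = 66.11 cm to the left of lens 2, so d_o2 = +66.11 cm.
Lens 2: 1/d_i2 = 1/f₂ − 1/d_o2 = 1/(16.0) − 1/(66.11) = 0.04737, so d_i2 = 21.1 cm.
The final image is real, 21.1 cm to the right of lens 2 (overall magnification ≈ -0.42).

21.1 cm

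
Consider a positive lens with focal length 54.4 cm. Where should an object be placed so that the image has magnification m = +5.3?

44.1 cm

m = −d_i/d_o ⇒ d_i = −m·d_o.
1/f = 1/d_o + 1/d_i = 1/d_o − 1/(m·d_o) = (1 − 1/m)/d_o, so d_o = f(1 − 1/m) = (54.40)(1 − 1/(+5.3)) = 44.1 cm.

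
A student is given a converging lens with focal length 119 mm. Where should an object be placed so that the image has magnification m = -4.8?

m = −d_i/d_o ⇒ d_i = −m·d_o.
1/f = 1/d_o + 1/d_i = 1/d_o − 1/(m·d_o) = (1 − 1/m)/d_o, so d_o = f(1 − 1/m) = (119.0)(1 − 1/(-4.8)) = 144 mm.

144 mm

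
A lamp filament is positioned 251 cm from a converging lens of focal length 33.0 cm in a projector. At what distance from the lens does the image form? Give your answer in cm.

38.0 cm

Lens equation: 1/s_i = 1/f − 1/s_o = 1/(33.00) − 1/(251) = 0.03030 − 0.003984 = 0.02632, so s_i = 38.0 cm.
The image is real, inverted and reduced, on the far side of the lens.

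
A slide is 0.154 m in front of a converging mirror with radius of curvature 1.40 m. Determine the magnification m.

f = R/2 = 1.40/2 = 0.7000 m.
1/d_i = 1/f − 1/d_o = 1/(0.7000) − 1/(0.154) = -5.065, so d_i = -0.1974 m.
m = −d_i/d_o = −(-0.1974)/(0.154) = +1.28.
The image is virtual, upright and enlarged, behind the mirror.

m = +1.28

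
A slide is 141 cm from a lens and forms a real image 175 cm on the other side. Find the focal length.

f = 78.1 cm (converging)

Real image ⇒ d_i = +175 cm.
1/f = 1/d_o + 1/d_i = 1/(141) + 1/(175) = 0.01281, so f = 78.1 cm.
Since f is positive, the lens is converging.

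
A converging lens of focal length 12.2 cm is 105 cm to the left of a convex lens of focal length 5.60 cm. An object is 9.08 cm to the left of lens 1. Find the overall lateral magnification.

m = -0.162

Lens 1: 1/d_i1 = 1/(12.2) − 1/(9.08) = -0.02816, so d_i1 = -35.51 cm; m₁ = −d_i1/d_o1 = +3.911.
d_o2 = 105 − (-35.51) = 140.5 cm.
Lens 2: 1/d_i2 = 1/(5.60) − 1/(140.5) = 0.1715, so d_i2 = 5.832 cm; m₂ = −d_i2/d_o2 = -0.04151.
m = m₁·m₂ = (+3.911)(-0.04151) = -0.162.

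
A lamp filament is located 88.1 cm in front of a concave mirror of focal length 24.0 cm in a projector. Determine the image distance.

Mirror equation: 1/v = 1/f − 1/u = 1/(24.00) − 1/(88.1) = 0.04167 − 0.01135 = 0.03032, so v = 33.0 cm.
The image is real, inverted and reduced, in front of the mirror.

33.0 cm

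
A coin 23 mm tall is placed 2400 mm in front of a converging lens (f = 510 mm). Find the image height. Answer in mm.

1/d_i = 1/f − 1/d_o = 1/(510.0) − 1/(2400) = 0.001544, so d_i = 647.6 mm.
m = −d_i/d_o = -0.2698.
|h_i| = |m|·h_o = 0.2698 × 23 = 6.21 mm. The image is real, inverted and reduced, on the far side of the lens.

6.21 mm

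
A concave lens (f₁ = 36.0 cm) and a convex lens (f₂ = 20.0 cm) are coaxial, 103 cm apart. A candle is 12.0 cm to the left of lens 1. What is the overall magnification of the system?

f₁ = −36.0 cm (diverging).
Lens 1: 1/d_i1 = 1/(-36.0) − 1/(12.0) = -0.1111, so d_i1 = -9.000 cm; m₁ = −d_i1/d_o1 = +0.7500.
d_o2 = 103 − (-9.000) = 112.0 cm.
Lens 2: 1/d_i2 = 1/(20.0) − 1/(112.0) = 0.04107, so d_i2 = 24.35 cm; m₂ = −d_i2/d_o2 = -0.2174.
m = m₁·m₂ = (+0.7500)(-0.2174) = -0.163.

m = -0.163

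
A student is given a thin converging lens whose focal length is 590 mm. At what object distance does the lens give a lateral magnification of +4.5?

m = −d_i/d_o ⇒ d_i = −m·d_o.
1/f = 1/d_o + 1/d_i = 1/d_o − 1/(m·d_o) = (1 − 1/m)/d_o, so d_o = f(1 − 1/m) = (590.0)(1 − 1/(+4.5)) = 459 mm.

459 mm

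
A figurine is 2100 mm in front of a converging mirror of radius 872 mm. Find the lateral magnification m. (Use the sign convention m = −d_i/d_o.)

f = R/2 = 872/2 = 436.0 mm.
1/d_i = 1/f − 1/d_o = 1/(436.0) − 1/(2100) = 0.001817, so d_i = 550.2 mm.
m = −d_i/d_o = −(550.2)/(2100) = -0.262.
The image is real, inverted and reduced, in front of the mirror.

m = -0.262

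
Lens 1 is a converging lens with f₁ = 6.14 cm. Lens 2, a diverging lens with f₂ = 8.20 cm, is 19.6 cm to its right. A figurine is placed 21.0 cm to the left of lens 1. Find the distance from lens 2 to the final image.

Lens 1: 1/d_i1 = 1/f₁ − 1/d_o1 = 1/(6.14) − 1/(21.0) = 0.1152, so d_i1 = 8.677 cm.
The intermediate image is 8.677 cm to the right of lens 1, which is 19.6 − (8.677) = 10.92 cm to the left of lens 2, so d_o2 = +10.92 cm.
Lens 2 is diverging, so f₂ = −8.20 cm.
Lens 2: 1/d_i2 = 1/f₂ − 1/d_o2 = 1/(-8.20) − 1/(10.92) = -0.2135, so d_i2 = -4.68 cm.
The final image is virtual, 4.68 cm to the left of lens 2 (overall magnification ≈ -0.18).

4.68 cm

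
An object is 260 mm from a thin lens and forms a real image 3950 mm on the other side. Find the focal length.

Real image ⇒ d_i = +3950 mm.
1/f = 1/d_o + 1/d_i = 1/(260) + 1/(3950) = 0.004099, so f = 244 mm.
Since f is positive, the thin lens is converging.

f = 244 mm (converging)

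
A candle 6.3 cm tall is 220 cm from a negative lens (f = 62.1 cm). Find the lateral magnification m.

m = +0.220

For a negative lens, f = -62.1 cm.
1/d_i = 1/f − 1/d_o = 1/(-62.10) − 1/(220) = -0.02065, so d_i = -48.43 cm.
m = −d_i/d_o = −(-48.43)/(220) = +0.220.
The image is virtual, upright and reduced, on the same side as the object.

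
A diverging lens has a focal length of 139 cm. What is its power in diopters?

For a diverging lens, f = −139 cm.
f = -139 cm = -1.39 m.
P = 1/f = 1/(-1.39 m) = -0.719 D.

P = -0.719 D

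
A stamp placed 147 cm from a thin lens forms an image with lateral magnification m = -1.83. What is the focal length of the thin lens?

f = 95.1 cm (converging)

m = −d_i/d_o ⇒ d_i = −m·d_o = −(-1.83)·(147) = 269.0 cm.
1/f = 1/d_o + 1/d_i = 1/(147) + 1/(269.0) = 0.01052, so f = 95.1 cm.
Since f is positive, the thin lens is converging.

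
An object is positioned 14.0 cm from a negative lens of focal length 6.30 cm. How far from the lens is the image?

For a negative lens, f = -6.30 cm.
Lens equation: 1/v = 1/f − 1/u = 1/(-6.300) − 1/(14.0) = -0.1587 − 0.07143 = -0.2302, so v = -4.34 cm.
The image is virtual, upright and reduced, on the same side as the object.

4.34 cm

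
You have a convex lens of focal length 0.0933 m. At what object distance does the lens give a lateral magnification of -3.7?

0.119 m

m = −d_i/d_o ⇒ d_i = −m·d_o.
1/f = 1/d_o + 1/d_i = 1/d_o − 1/(m·d_o) = (1 − 1/m)/d_o, so d_o = f(1 − 1/m) = (0.09330)(1 − 1/(-3.7)) = 0.119 m.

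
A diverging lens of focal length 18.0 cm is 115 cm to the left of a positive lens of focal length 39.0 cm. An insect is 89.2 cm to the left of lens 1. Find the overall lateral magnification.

m = -0.0720

f₁ = −18.0 cm (diverging).
Lens 1: 1/d_i1 = 1/(-18.0) − 1/(89.2) = -0.06677, so d_i1 = -14.98 cm; m₁ = −d_i1/d_o1 = +0.1679.
d_o2 = 115 − (-14.98) = 130.0 cm.
Lens 2: 1/d_i2 = 1/(39.0) − 1/(130.0) = 0.01795, so d_i2 = 55.71 cm; m₂ = −d_i2/d_o2 = -0.4286.
m = m₁·m₂ = (+0.1679)(-0.4286) = -0.0720.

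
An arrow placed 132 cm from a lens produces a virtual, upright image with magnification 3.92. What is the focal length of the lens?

m = −d_i/d_o ⇒ d_i = −m·d_o = −(+3.92)·(132) = -517.4 cm.
1/f = 1/d_o + 1/d_i = 1/(132) + 1/(-517.4) = 0.005643, so f = 177 cm.
Since f is positive, the lens is converging.

f = 177 cm (converging)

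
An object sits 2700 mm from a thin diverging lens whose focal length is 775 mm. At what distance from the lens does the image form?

For a diverging lens, f = -775 mm.
Lens equation: 1/q = 1/f − 1/p = 1/(-775.0) − 1/(2700) = -0.001290 − 0.0003704 = -0.001661, so q = -602 mm.
The image is virtual, upright and reduced, on the same side as the object.

602 mm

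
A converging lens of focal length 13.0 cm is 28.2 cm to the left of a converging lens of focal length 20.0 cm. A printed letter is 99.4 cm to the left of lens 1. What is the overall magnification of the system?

Lens 1: 1/d_i1 = 1/(13.0) − 1/(99.4) = 0.06686, so d_i1 = 14.96 cm; m₁ = −d_i1/d_o1 = -0.1505.
d_o2 = 28.2 − (14.96) = 13.24 cm.
Lens 2: 1/d_i2 = 1/(20.0) − 1/(13.24) = -0.02553, so d_i2 = -39.17 cm; m₂ = −d_i2/d_o2 = +2.959.
m = m₁·m₂ = (-0.1505)(+2.959) = -0.445.

m = -0.445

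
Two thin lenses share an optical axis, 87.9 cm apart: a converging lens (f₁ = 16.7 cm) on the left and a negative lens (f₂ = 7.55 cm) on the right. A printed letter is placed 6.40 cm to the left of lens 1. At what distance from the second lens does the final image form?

Lens 1: 1/d_i1 = 1/f₁ − 1/d_o1 = 1/(16.7) − 1/(6.40) = -0.09637, so d_i1 = -10.38 cm.
The intermediate image is 10.38 cm to the left of lens 1 (virtual), which is 87.9 − (-10.38) = 98.28 cm to the left of lens 2, so d_o2 = +98.28 cm.
Lens 2 is diverging, so f₂ = −7.55 cm.
Lens 2: 1/d_i2 = 1/f₂ − 1/d_o2 = 1/(-7.55) − 1/(98.28) = -0.1426, so d_i2 = -7.01 cm.
The final image is virtual, 7.01 cm to the left of lens 2 (overall magnification ≈ 0.12).

7.01 cm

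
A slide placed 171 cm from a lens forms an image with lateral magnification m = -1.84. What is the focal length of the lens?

m = −d_i/d_o ⇒ d_i = −m·d_o = −(-1.84)·(171) = 314.6 cm.
1/f = 1/d_o + 1/d_i = 1/(171) + 1/(314.6) = 0.009027, so f = 111 cm.
Since f is positive, the lens is converging.

f = 111 cm (converging)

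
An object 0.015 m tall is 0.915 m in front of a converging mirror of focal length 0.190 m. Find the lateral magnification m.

1/d_i = 1/f − 1/d_o = 1/(0.1900) − 1/(0.915) = 4.170, so d_i = 0.2398 m.
m = −d_i/d_o = −(0.2398)/(0.915) = -0.262.
The image is real, inverted and reduced, in front of the mirror.

m = -0.262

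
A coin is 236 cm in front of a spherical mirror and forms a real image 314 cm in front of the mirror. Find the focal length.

Real image ⇒ d_i = +314 cm.
1/f = 1/d_o + 1/d_i = 1/(236) + 1/(314) = 0.007422, so f = 135 cm.
Since f is positive, the spherical mirror is concave.

f = 135 cm (concave)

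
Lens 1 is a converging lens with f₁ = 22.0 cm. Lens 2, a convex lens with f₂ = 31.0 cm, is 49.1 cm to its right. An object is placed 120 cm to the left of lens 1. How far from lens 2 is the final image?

Lens 1: 1/d_i1 = 1/f₁ − 1/d_o1 = 1/(22.0) − 1/(120) = 0.03712, so d_i1 = 26.94 cm.
The intermediate image is 26.94 cm to the right of lens 1, which is 49.1 − (26.94) = 22.16 cm to the left of lens 2, so d_o2 = +22.16 cm.
Lens 2: 1/d_i2 = 1/f₂ − 1/d_o2 = 1/(31.0) − 1/(22.16) = -0.01287, so d_i2 = -77.7 cm.
The final image is virtual, 77.7 cm to the left of lens 2 (overall magnification ≈ -0.79).

77.7 cm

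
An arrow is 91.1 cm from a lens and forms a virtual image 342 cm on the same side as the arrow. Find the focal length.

Virtual image ⇒ d_i = −342 cm.
1/f = 1/d_o + 1/d_i = 1/(91.1) + 1/(-342) = 0.008053, so f = 124 cm.
Since f is positive, the lens is converging.

f = 124 cm (converging)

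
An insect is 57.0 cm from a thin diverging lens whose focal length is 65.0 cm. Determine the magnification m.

m = +0.533

For a diverging lens, f = -65.0 cm.
1/d_i = 1/f − 1/d_o = 1/(-65.00) − 1/(57.0) = -0.03293, so d_i = -30.37 cm.
m = −d_i/d_o = −(-30.37)/(57.0) = +0.533.
The image is virtual, upright and reduced, on the same side as the object.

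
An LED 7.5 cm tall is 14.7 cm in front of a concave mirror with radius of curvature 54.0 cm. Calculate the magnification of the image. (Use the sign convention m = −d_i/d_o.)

f = R/2 = 54.0/2 = 27.00 cm.
1/d_i = 1/f − 1/d_o = 1/(27.00) − 1/(14.7) = -0.03099, so d_i = -32.27 cm.
m = −d_i/d_o = −(-32.27)/(14.7) = +2.20.
The image is virtual, upright and enlarged, behind the mirror.

m = +2.20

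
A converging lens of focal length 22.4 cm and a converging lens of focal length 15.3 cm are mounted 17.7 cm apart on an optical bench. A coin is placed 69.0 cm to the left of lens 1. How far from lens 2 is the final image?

7.69 cm

Lens 1: 1/d_i1 = 1/f₁ − 1/d_o1 = 1/(22.4) − 1/(69.0) = 0.03015, so d_i1 = 33.17 cm.
The intermediate image is 33.17 cm to the right of lens 1, which lies 15.47 cm to the right of lens 2 — a virtual object — so d_o2 = −15.47 cm.
Lens 2: 1/d_i2 = 1/f₂ − 1/d_o2 = 1/(15.3) − 1/(-15.47) = 0.1300, so d_i2 = 7.69 cm.
The final image is real, 7.69 cm to the right of lens 2 (overall magnification ≈ -0.24).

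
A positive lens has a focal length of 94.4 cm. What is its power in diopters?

f = 94.4 cm = 0.944 m.
P = 1/f = 1/(0.944 m) = +1.06 D.

P = +1.06 D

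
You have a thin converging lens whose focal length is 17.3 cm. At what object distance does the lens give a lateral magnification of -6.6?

m = −d_i/d_o ⇒ d_i = −m·d_o.
1/f = 1/d_o + 1/d_i = 1/d_o − 1/(m·d_o) = (1 − 1/m)/d_o, so d_o = f(1 − 1/m) = (17.30)(1 − 1/(-6.6)) = 19.9 cm.

19.9 cm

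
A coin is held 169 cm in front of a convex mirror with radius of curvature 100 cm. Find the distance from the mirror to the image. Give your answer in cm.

f = R/2 = 100/2 = 50.00 cm; for a convex mirror, f = -50.00 cm.
Mirror equation: 1/q = 1/f − 1/p = 1/(-50.00) − 1/(169) = -0.02000 − 0.005917 = -0.02592, so q = -38.6 cm.
The image is virtual, upright and reduced, behind the mirror.

38.6 cm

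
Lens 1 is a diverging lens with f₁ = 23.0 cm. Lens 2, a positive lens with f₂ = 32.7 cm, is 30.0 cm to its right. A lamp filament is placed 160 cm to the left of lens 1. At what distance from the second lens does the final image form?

Lens 1 is diverging, so f₁ = −23.0 cm.
Lens 1: 1/d_i1 = 1/f₁ − 1/d_o1 = 1/(-23.0) − 1/(160) = -0.04973, so d_i1 = -20.11 cm.
The intermediate image is 20.11 cm to the left of lens 1 (virtual), which is 30.0 − (-20.11) = 50.11 cm to the left of lens 2, so d_o2 = +50.11 cm.
Lens 2: 1/d_i2 = 1/f₂ − 1/d_o2 = 1/(32.7) − 1/(50.11) = 0.01062, so d_i2 = 94.1 cm.
The final image is real, 94.1 cm to the right of lens 2 (overall magnification ≈ -0.24).

94.1 cm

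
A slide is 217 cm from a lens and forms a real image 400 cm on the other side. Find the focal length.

Real image ⇒ d_i = +400 cm.
1/f = 1/d_o + 1/d_i = 1/(217) + 1/(400) = 0.007108, so f = 141 cm.
Since f is positive, the lens is converging.

f = 141 cm (converging)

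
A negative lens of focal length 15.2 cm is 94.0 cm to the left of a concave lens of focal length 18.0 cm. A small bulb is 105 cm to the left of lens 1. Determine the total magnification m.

m = +0.0182

f₁ = −15.2 cm (diverging).
Lens 1: 1/d_i1 = 1/(-15.2) − 1/(105) = -0.07531, so d_i1 = -13.28 cm; m₁ = −d_i1/d_o1 = +0.1265.
d_o2 = 94.0 − (-13.28) = 107.3 cm.
f₂ = −18.0 cm (diverging).
Lens 2: 1/d_i2 = 1/(-18.0) − 1/(107.3) = -0.06488, so d_i2 = -15.41 cm; m₂ = −d_i2/d_o2 = +0.1437.
m = m₁·m₂ = (+0.1265)(+0.1437) = +0.0182.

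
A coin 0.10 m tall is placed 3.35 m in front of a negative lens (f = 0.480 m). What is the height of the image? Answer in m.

0.0125 m

For a negative lens, f = -0.480 m.
1/d_i = 1/f − 1/d_o = 1/(-0.4800) − 1/(3.35) = -2.382, so d_i = -0.4198 m.
m = −d_i/d_o = +0.1253.
|h_i| = |m|·h_o = 0.1253 × 0.10 = 0.0125 m. The image is virtual, upright and reduced, on the same side as the object.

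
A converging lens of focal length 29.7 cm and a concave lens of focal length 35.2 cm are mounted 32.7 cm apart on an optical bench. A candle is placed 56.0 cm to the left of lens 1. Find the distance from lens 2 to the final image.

231 cm

Lens 1: 1/d_i1 = 1/f₁ − 1/d_o1 = 1/(29.7) − 1/(56.0) = 0.01581, so d_i1 = 63.24 cm.
The intermediate image is 63.24 cm to the right of lens 1, which lies 30.54 cm to the right of lens 2 — a virtual object — so d_o2 = −30.54 cm.
Lens 2 is diverging, so f₂ = −35.2 cm.
Lens 2: 1/d_i2 = 1/f₂ − 1/d_o2 = 1/(-35.2) − 1/(-30.54) = 0.004335, so d_i2 = 231 cm.
The final image is real, 231 cm to the right of lens 2 (overall magnification ≈ -8.5).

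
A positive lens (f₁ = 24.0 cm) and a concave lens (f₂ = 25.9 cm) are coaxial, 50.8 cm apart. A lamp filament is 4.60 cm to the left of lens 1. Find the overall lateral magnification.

Lens 1: 1/d_i1 = 1/(24.0) − 1/(4.60) = -0.1757, so d_i1 = -5.691 cm; m₁ = −d_i1/d_o1 = +1.237.
d_o2 = 50.8 − (-5.691) = 56.49 cm.
f₂ = −25.9 cm (diverging).
Lens 2: 1/d_i2 = 1/(-25.9) − 1/(56.49) = -0.05631, so d_i2 = -17.76 cm; m₂ = −d_i2/d_o2 = +0.3144.
m = m₁·m₂ = (+1.237)(+0.3144) = +0.389.

m = +0.389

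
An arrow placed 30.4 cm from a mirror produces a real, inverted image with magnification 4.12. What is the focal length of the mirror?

f = 24.5 cm (concave)

m = −d_i/d_o ⇒ d_i = −m·d_o = −(-4.12)·(30.4) = 125.2 cm.
1/f = 1/d_o + 1/d_i = 1/(30.4) + 1/(125.2) = 0.04088, so f = 24.5 cm.
Since f is positive, the mirror is concave.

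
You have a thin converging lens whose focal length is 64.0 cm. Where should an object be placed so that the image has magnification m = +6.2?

53.7 cm

m = −d_i/d_o ⇒ d_i = −m·d_o.
1/f = 1/d_o + 1/d_i = 1/d_o − 1/(m·d_o) = (1 − 1/m)/d_o, so d_o = f(1 − 1/m) = (64.00)(1 − 1/(+6.2)) = 53.7 cm.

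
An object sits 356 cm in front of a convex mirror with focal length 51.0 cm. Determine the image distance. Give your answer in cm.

For a convex mirror, f = -51.0 cm.
Mirror equation: 1/d_i = 1/f − 1/d_o = 1/(-51.00) − 1/(356) = -0.01961 − 0.002809 = -0.02242, so d_i = -44.6 cm.
The image is virtual, upright and reduced, behind the mirror.

44.6 cm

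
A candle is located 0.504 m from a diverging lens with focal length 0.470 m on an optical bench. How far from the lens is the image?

For a diverging lens, f = -0.470 m.
Thin-lens equation: 1/q = 1/f − 1/p = 1/(-0.4700) − 1/(0.504) = -2.128 − 1.984 = -4.112, so q = -0.243 m.
The image is virtual, upright and reduced, on the same side as the object.

0.243 m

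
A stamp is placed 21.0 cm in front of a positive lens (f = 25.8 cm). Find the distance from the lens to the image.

113 cm

Lens equation: 1/d_i = 1/f − 1/d_o = 1/(25.80) − 1/(21.0) = 0.03876 − 0.04762 = -0.008859, so d_i = -113 cm.
The image is virtual, upright and enlarged, on the same side as the object.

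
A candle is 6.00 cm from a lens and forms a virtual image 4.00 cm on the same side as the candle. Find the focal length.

Virtual image ⇒ d_i = −4.00 cm.
1/f = 1/d_o + 1/d_i = 1/(6.00) + 1/(-4.00) = -0.08333, so f = -12.0 cm.
Since f is negative, the lens is diverging.

f = -12.0 cm (diverging)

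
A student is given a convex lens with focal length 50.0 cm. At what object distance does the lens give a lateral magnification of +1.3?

m = −d_i/d_o ⇒ d_i = −m·d_o.
1/f = 1/d_o + 1/d_i = 1/d_o − 1/(m·d_o) = (1 − 1/m)/d_o, so d_o = f(1 − 1/m) = (50.00)(1 − 1/(+1.3)) = 11.5 cm.

11.5 cm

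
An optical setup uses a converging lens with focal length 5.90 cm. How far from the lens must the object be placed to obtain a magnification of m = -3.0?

m = −d_i/d_o ⇒ d_i = −m·d_o.
1/f = 1/d_o + 1/d_i = 1/d_o − 1/(m·d_o) = (1 − 1/m)/d_o, so d_o = f(1 − 1/m) = (5.900)(1 − 1/(-3.0)) = 7.87 cm.

7.87 cm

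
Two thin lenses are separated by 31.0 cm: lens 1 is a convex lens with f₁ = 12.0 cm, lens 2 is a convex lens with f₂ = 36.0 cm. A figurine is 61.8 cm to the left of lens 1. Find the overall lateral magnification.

m = -0.436

Lens 1: 1/d_i1 = 1/(12.0) − 1/(61.8) = 0.06715, so d_i1 = 14.89 cm; m₁ = −d_i1/d_o1 = -0.2409.
d_o2 = 31.0 − (14.89) = 16.11 cm.
Lens 2: 1/d_i2 = 1/(36.0) − 1/(16.11) = -0.03430, so d_i2 = -29.16 cm; m₂ = −d_i2/d_o2 = +1.810.
m = m₁·m₂ = (-0.2409)(+1.810) = -0.436.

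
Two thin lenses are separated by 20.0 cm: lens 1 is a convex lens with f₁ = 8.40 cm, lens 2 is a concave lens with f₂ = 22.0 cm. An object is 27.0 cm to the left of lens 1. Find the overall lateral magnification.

Lens 1: 1/d_i1 = 1/(8.40) − 1/(27.0) = 0.08201, so d_i1 = 12.19 cm; m₁ = −d_i1/d_o1 = -0.4515.
d_o2 = 20.0 − (12.19) = 7.810 cm.
f₂ = −22.0 cm (diverging).
Lens 2: 1/d_i2 = 1/(-22.0) − 1/(7.810) = -0.1735, so d_i2 = -5.764 cm; m₂ = −d_i2/d_o2 = +0.7380.
m = m₁·m₂ = (-0.4515)(+0.7380) = -0.333.

m = -0.333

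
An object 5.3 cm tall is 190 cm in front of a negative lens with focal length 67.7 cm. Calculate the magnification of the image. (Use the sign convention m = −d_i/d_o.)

For a negative lens, f = -67.7 cm.
1/d_i = 1/f − 1/d_o = 1/(-67.70) − 1/(190) = -0.02003, so d_i = -49.91 cm.
m = −d_i/d_o = −(-49.91)/(190) = +0.263.
The image is virtual, upright and reduced, on the same side as the object.

m = +0.263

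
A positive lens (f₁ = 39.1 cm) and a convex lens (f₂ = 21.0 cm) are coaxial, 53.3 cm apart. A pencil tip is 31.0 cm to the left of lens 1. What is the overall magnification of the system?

Lens 1: 1/d_i1 = 1/(39.1) − 1/(31.0) = -0.006683, so d_i1 = -149.6 cm; m₁ = −d_i1/d_o1 = +4.826.
d_o2 = 53.3 − (-149.6) = 202.9 cm.
Lens 2: 1/d_i2 = 1/(21.0) − 1/(202.9) = 0.04269, so d_i2 = 23.42 cm; m₂ = −d_i2/d_o2 = -0.1154.
m = m₁·m₂ = (+4.826)(-0.1154) = -0.557.

m = -0.557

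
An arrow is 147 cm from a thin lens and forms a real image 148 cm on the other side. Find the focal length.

Real image ⇒ d_i = +148 cm.
1/f = 1/d_o + 1/d_i = 1/(147) + 1/(148) = 0.01356, so f = 73.7 cm.
Since f is positive, the thin lens is converging.

f = 73.7 cm (converging)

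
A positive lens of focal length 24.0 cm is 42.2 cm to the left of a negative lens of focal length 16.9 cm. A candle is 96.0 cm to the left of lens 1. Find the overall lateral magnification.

Lens 1: 1/d_i1 = 1/(24.0) − 1/(96.0) = 0.03125, so d_i1 = 32.00 cm; m₁ = −d_i1/d_o1 = -0.3333.
d_o2 = 42.2 − (32.00) = 10.20 cm.
f₂ = −16.9 cm (diverging).
Lens 2: 1/d_i2 = 1/(-16.9) − 1/(10.20) = -0.1572, so d_i2 = -6.361 cm; m₂ = −d_i2/d_o2 = +0.6236.
m = m₁·m₂ = (-0.3333)(+0.6236) = -0.208.

m = -0.208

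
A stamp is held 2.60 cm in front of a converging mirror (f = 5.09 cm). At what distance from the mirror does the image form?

Mirror equation: 1/q = 1/f − 1/p = 1/(5.090) − 1/(2.60) = 0.1965 − 0.3846 = -0.1882, so q = -5.31 cm.
The image is virtual, upright and enlarged, behind the mirror.

5.31 cm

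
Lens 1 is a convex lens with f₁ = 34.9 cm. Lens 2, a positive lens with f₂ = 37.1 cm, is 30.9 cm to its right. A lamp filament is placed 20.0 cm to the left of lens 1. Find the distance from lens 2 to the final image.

71.0 cm

Lens 1: 1/d_i1 = 1/f₁ − 1/d_o1 = 1/(34.9) − 1/(20.0) = -0.02135, so d_i1 = -46.85 cm.
The intermediate image is 46.85 cm to the left of lens 1 (virtual), which is 30.9 − (-46.85) = 77.75 cm to the left of lens 2, so d_o2 = +77.75 cm.
Lens 2: 1/d_i2 = 1/f₂ − 1/d_o2 = 1/(37.1) − 1/(77.75) = 0.01409, so d_i2 = 71.0 cm.
The final image is real, 71.0 cm to the right of lens 2 (overall magnification ≈ -2.1).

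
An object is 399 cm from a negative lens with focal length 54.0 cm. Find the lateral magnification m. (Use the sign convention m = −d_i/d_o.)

For a negative lens, f = -54.0 cm.
1/d_i = 1/f − 1/d_o = 1/(-54.00) − 1/(399) = -0.02102, so d_i = -47.56 cm.
m = −d_i/d_o = −(-47.56)/(399) = +0.119.
The image is virtual, upright and reduced, on the same side as the object.

m = +0.119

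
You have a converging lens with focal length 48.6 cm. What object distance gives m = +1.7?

20.0 cm

m = −d_i/d_o ⇒ d_i = −m·d_o.
1/f = 1/d_o + 1/d_i = 1/d_o − 1/(m·d_o) = (1 − 1/m)/d_o, so d_o = f(1 − 1/m) = (48.60)(1 − 1/(+1.7)) = 20.0 cm.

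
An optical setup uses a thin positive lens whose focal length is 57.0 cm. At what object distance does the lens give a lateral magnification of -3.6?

72.8 cm

m = −d_i/d_o ⇒ d_i = −m·d_o.
1/f = 1/d_o + 1/d_i = 1/d_o − 1/(m·d_o) = (1 − 1/m)/d_o, so d_o = f(1 − 1/m) = (57.00)(1 − 1/(-3.6)) = 72.8 cm.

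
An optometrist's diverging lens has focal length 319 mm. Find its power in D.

For a diverging lens, f = −319 mm.
f = -31.9 cm = -0.319 m.
P = 1/f = 1/(-0.319 m) = -3.13 D.

P = -3.13 D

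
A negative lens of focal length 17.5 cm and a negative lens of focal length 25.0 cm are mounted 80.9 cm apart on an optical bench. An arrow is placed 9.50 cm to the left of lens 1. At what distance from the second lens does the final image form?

19.4 cm

Lens 1 is diverging, so f₁ = −17.5 cm.
Lens 1: 1/d_i1 = 1/f₁ − 1/d_o1 = 1/(-17.5) − 1/(9.50) = -0.1624, so d_i1 = -6.157 cm.
The intermediate image is 6.157 cm to the left of lens 1 (virtual), which is 80.9 − (-6.157) = 87.06 cm to the left of lens 2, so d_o2 = +87.06 cm.
Lens 2 is diverging, so f₂ = −25.0 cm.
Lens 2: 1/d_i2 = 1/f₂ − 1/d_o2 = 1/(-25.0) − 1/(87.06) = -0.05149, so d_i2 = -19.4 cm.
The final image is virtual, 19.4 cm to the left of lens 2 (overall magnification ≈ 0.14).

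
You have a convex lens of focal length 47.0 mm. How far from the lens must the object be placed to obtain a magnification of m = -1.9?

m = −d_i/d_o ⇒ d_i = −m·d_o.
1/f = 1/d_o + 1/d_i = 1/d_o − 1/(m·d_o) = (1 − 1/m)/d_o, so d_o = f(1 − 1/m) = (47.00)(1 − 1/(-1.9)) = 71.7 mm.

71.7 mm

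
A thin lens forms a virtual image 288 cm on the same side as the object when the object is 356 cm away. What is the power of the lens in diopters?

Virtual image ⇒ d_i = −288 cm.
1/f = 1/d_o + 1/d_i = 1/(356) + 1/(-288) = -0.0006632 cm⁻¹.
f = -1508 cm = -15.08 m, so P = 1/f = -0.0663 D.

P = -0.0663 D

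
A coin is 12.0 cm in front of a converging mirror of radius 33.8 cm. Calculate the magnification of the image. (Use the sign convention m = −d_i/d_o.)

m = +3.45

f = R/2 = 33.8/2 = 16.90 cm.
1/d_i = 1/f − 1/d_o = 1/(16.90) − 1/(12.0) = -0.02416, so d_i = -41.39 cm.
m = −d_i/d_o = −(-41.39)/(12.0) = +3.45.
The image is virtual, upright and enlarged, behind the mirror.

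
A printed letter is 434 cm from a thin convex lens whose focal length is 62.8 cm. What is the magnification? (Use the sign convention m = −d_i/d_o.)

m = -0.169

1/d_i = 1/f − 1/d_o = 1/(62.80) − 1/(434) = 0.01362, so d_i = 73.42 cm.
m = −d_i/d_o = −(73.42)/(434) = -0.169.
The image is real, inverted and reduced, on the far side of the lens.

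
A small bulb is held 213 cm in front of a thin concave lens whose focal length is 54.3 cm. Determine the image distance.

For a concave lens, f = -54.3 cm.
Thin-lens equation: 1/v = 1/f − 1/u = 1/(-54.30) − 1/(213) = -0.01842 − 0.004695 = -0.02311, so v = -43.3 cm.
The image is virtual, upright and reduced, on the same side as the object.

43.3 cm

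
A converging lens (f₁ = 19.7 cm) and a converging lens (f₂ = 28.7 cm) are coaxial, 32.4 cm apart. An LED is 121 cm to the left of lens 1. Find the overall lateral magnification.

m = -0.281

Lens 1: 1/d_i1 = 1/(19.7) − 1/(121) = 0.04250, so d_i1 = 23.53 cm; m₁ = −d_i1/d_o1 = -0.1945.
d_o2 = 32.4 − (23.53) = 8.870 cm.
Lens 2: 1/d_i2 = 1/(28.7) − 1/(8.870) = -0.07790, so d_i2 = -12.84 cm; m₂ = −d_i2/d_o2 = +1.447.
m = m₁·m₂ = (-0.1945)(+1.447) = -0.281.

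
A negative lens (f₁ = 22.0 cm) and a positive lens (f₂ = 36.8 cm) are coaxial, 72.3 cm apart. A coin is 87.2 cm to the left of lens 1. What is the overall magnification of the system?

m = -0.140

f₁ = −22.0 cm (diverging).
Lens 1: 1/d_i1 = 1/(-22.0) − 1/(87.2) = -0.05692, so d_i1 = -17.57 cm; m₁ = −d_i1/d_o1 = +0.2015.
d_o2 = 72.3 − (-17.57) = 89.87 cm.
Lens 2: 1/d_i2 = 1/(36.8) − 1/(89.87) = 0.01605, so d_i2 = 62.32 cm; m₂ = −d_i2/d_o2 = -0.6934.
m = m₁·m₂ = (+0.2015)(-0.6934) = -0.140.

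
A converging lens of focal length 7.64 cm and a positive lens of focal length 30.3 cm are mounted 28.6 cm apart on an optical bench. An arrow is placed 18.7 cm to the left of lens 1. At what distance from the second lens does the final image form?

Lens 1: 1/d_i1 = 1/f₁ − 1/d_o1 = 1/(7.64) − 1/(18.7) = 0.07741, so d_i1 = 12.92 cm.
The intermediate image is 12.92 cm to the right of lens 1, which is 28.6 − (12.92) = 15.68 cm to the left of lens 2, so d_o2 = +15.68 cm.
Lens 2: 1/d_i2 = 1/f₂ − 1/d_o2 = 1/(30.3) − 1/(15.68) = -0.03077, so d_i2 = -32.5 cm.
The final image is virtual, 32.5 cm to the left of lens 2 (overall magnification ≈ -1.4).

32.5 cm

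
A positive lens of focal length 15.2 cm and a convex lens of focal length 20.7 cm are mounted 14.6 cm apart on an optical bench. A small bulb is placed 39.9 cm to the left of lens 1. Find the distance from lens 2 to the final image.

Lens 1: 1/d_i1 = 1/f₁ − 1/d_o1 = 1/(15.2) − 1/(39.9) = 0.04073, so d_i1 = 24.55 cm.
The intermediate image is 24.55 cm to the right of lens 1, which lies 9.950 cm to the right of lens 2 — a virtual object — so d_o2 = −9.950 cm.
Lens 2: 1/d_i2 = 1/f₂ − 1/d_o2 = 1/(20.7) − 1/(-9.950) = 0.1488, so d_i2 = 6.72 cm.
The final image is real, 6.72 cm to the right of lens 2 (overall magnification ≈ -0.42).

6.72 cm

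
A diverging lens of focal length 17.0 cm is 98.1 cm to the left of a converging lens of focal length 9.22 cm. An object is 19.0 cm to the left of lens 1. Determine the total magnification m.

m = -0.0445

f₁ = −17.0 cm (diverging).
Lens 1: 1/d_i1 = 1/(-17.0) − 1/(19.0) = -0.1115, so d_i1 = -8.972 cm; m₁ = −d_i1/d_o1 = +0.4722.
d_o2 = 98.1 − (-8.972) = 107.1 cm.
Lens 2: 1/d_i2 = 1/(9.22) − 1/(107.1) = 0.09912, so d_i2 = 10.09 cm; m₂ = −d_i2/d_o2 = -0.09420.
m = m₁·m₂ = (+0.4722)(-0.09420) = -0.0445.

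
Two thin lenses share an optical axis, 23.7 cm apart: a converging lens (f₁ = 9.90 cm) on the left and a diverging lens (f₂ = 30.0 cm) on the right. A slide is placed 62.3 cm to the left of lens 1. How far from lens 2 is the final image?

Lens 1: 1/d_i1 = 1/f₁ − 1/d_o1 = 1/(9.90) − 1/(62.3) = 0.08496, so d_i1 = 11.77 cm.
The intermediate image is 11.77 cm to the right of lens 1, which is 23.7 − (11.77) = 11.93 cm to the left of lens 2, so d_o2 = +11.93 cm.
Lens 2 is diverging, so f₂ = −30.0 cm.
Lens 2: 1/d_i2 = 1/f₂ − 1/d_o2 = 1/(-30.0) − 1/(11.93) = -0.1172, so d_i2 = -8.54 cm.
The final image is virtual, 8.54 cm to the left of lens 2 (overall magnification ≈ -0.14).

8.54 cm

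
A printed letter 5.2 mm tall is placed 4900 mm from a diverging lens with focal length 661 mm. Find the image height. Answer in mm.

For a diverging lens, f = -661 mm.
1/d_i = 1/f − 1/d_o = 1/(-661.0) − 1/(4900) = -0.001717, so d_i = -582.4 mm.
m = −d_i/d_o = +0.1189.
|h_i| = |m|·h_o = 0.1189 × 5.2 = 0.618 mm. The image is virtual, upright and reduced, on the same side as the object.

0.618 mm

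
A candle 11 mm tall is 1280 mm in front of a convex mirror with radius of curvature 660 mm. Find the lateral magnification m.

m = +0.205

f = R/2 = 660/2 = 330.0 mm; for a convex mirror, f = -330.0 mm.
1/d_i = 1/f − 1/d_o = 1/(-330.0) − 1/(1280) = -0.003812, so d_i = -262.4 mm.
m = −d_i/d_o = −(-262.4)/(1280) = +0.205.
The image is virtual, upright and reduced, behind the mirror.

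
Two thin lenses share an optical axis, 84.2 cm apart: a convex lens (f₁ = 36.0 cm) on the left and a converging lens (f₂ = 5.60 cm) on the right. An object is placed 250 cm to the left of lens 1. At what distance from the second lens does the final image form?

Lens 1: 1/d_i1 = 1/f₁ − 1/d_o1 = 1/(36.0) − 1/(250) = 0.02378, so d_i1 = 42.06 cm.
The intermediate image is 42.06 cm to the right of lens 1, which is 84.2 − (42.06) = 42.14 cm to the left of lens 2, so d_o2 = +42.14 cm.
Lens 2: 1/d_i2 = 1/f₂ − 1/d_o2 = 1/(5.60) − 1/(42.14) = 0.1548, so d_i2 = 6.46 cm.
The final image is real, 6.46 cm to the right of lens 2 (overall magnification ≈ 0.026).

6.46 cm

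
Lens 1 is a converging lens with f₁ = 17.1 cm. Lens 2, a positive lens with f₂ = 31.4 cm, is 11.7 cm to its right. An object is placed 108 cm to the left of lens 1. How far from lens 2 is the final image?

Lens 1: 1/d_i1 = 1/f₁ − 1/d_o1 = 1/(17.1) − 1/(108) = 0.04922, so d_i1 = 20.32 cm.
The intermediate image is 20.32 cm to the right of lens 1, which lies 8.620 cm to the right of lens 2 — a virtual object — so d_o2 = −8.620 cm.
Lens 2: 1/d_i2 = 1/f₂ − 1/d_o2 = 1/(31.4) − 1/(-8.620) = 0.1479, so d_i2 = 6.76 cm.
The final image is real, 6.76 cm to the right of lens 2 (overall magnification ≈ -0.15).

6.76 cm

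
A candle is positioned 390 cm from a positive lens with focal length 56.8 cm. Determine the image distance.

66.5 cm

Thin-lens equation: 1/v = 1/f − 1/u = 1/(56.80) − 1/(390) = 0.01761 − 0.002564 = 0.01504, so v = 66.5 cm.
The image is real, inverted and reduced, on the far side of the lens.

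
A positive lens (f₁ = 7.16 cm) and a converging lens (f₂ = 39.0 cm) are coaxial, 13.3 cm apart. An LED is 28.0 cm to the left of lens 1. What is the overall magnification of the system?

m = -0.379

Lens 1: 1/d_i1 = 1/(7.16) − 1/(28.0) = 0.1040, so d_i1 = 9.620 cm; m₁ = −d_i1/d_o1 = -0.3436.
d_o2 = 13.3 − (9.620) = 3.680 cm.
Lens 2: 1/d_i2 = 1/(39.0) − 1/(3.680) = -0.2461, so d_i2 = -4.063 cm; m₂ = −d_i2/d_o2 = +1.104.
m = m₁·m₂ = (-0.3436)(+1.104) = -0.379.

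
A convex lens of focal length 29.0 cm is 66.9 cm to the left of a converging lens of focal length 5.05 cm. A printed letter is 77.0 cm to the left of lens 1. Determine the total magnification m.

Lens 1: 1/d_i1 = 1/(29.0) − 1/(77.0) = 0.02150, so d_i1 = 46.52 cm; m₁ = −d_i1/d_o1 = -0.6042.
d_o2 = 66.9 − (46.52) = 20.38 cm.
Lens 2: 1/d_i2 = 1/(5.05) − 1/(20.38) = 0.1490, so d_i2 = 6.714 cm; m₂ = −d_i2/d_o2 = -0.3294.
m = m₁·m₂ = (-0.6042)(-0.3294) = +0.199.

m = +0.199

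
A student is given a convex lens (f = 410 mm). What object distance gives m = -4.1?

510 mm

m = −d_i/d_o ⇒ d_i = −m·d_o.
1/f = 1/d_o + 1/d_i = 1/d_o − 1/(m·d_o) = (1 − 1/m)/d_o, so d_o = f(1 − 1/m) = (410.0)(1 − 1/(-4.1)) = 510 mm.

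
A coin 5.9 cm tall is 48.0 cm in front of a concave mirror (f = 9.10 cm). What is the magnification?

m = -0.234

1/d_i = 1/f − 1/d_o = 1/(9.100) − 1/(48.0) = 0.08906, so d_i = 11.23 cm.
m = −d_i/d_o = −(11.23)/(48.0) = -0.234.
The image is real, inverted and reduced, in front of the mirror.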